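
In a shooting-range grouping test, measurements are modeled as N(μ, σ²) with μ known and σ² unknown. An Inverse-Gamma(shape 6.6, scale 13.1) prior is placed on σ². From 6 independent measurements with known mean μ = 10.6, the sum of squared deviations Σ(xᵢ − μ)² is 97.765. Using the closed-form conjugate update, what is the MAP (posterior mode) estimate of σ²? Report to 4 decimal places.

5.8474

With known mean μ and an Inverse-Gamma(α, β) prior on σ², the Normal likelihood is conjugate: posterior is Inv-Gamma(α + n/2, β + Σ(xᵢ−μ)²/2).
Posterior: Inv-Gamma(6.6 + 6/2, 13.1 + 97.765/2) = Inv-Gamma(9.60, 61.9825).
Mode = β/(α+1) = 61.9825/10.60 = 5.8474.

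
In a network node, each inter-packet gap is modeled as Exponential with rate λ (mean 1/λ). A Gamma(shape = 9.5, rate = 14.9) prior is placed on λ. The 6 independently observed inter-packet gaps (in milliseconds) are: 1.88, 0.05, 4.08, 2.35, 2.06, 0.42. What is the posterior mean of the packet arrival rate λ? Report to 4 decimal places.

0.6022

With a Gamma(shape α, rate β) prior on the exponential rate λ, the posterior after n observations with total T = Σxᵢ is Gamma(α+n, β+T).
Sum of observations T = 10.84 milliseconds; n = 6.
Posterior: Gamma(9.5+6, 14.9+10.84) = Gamma(15.5, 25.74).
Posterior mean of λ = α/β = 15.5/25.74 = 0.6022.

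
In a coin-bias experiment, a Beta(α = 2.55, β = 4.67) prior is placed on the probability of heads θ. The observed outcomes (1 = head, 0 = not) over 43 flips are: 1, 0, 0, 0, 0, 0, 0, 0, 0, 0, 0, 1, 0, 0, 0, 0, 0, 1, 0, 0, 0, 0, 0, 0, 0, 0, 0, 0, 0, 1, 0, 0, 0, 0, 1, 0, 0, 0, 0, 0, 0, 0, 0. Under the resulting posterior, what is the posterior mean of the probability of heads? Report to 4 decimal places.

0.1503

The Beta prior is conjugate to a Binomial/Bernoulli likelihood; the update adds successes to α and failures to β.
Posterior: Beta(α+k, β+n−k) = Beta(2.55+5, 4.67+38) = Beta(7.55, 42.67).
Posterior mean = α/(α+β) = 7.55/50.22 = 0.1503.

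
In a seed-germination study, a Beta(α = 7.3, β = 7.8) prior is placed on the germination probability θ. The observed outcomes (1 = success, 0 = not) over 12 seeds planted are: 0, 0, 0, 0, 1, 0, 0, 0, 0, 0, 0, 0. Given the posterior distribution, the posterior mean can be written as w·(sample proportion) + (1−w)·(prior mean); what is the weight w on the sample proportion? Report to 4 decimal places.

0.4428

The Beta prior is conjugate to a Binomial/Bernoulli likelihood; the update adds successes to α and failures to β.
Posterior mean = (α₀+k)/(α₀+β₀+n) = [n/(α₀+β₀+n)]·(k/n) + [(α₀+β₀)/(α₀+β₀+n)]·α₀/(α₀+β₀), so only n and the prior enter the weight.
The weight on the data is w = n/(α₀+β₀+n) = 12/(7.3+7.8+12) = 12/27.1 = 0.4428.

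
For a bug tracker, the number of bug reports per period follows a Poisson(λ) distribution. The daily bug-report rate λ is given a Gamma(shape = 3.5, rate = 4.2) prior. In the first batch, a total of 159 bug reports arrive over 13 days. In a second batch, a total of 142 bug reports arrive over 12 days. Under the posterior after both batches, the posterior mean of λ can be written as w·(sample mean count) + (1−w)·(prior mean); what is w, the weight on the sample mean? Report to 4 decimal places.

With a Gamma(shape α, rate β) prior, the Poisson likelihood is conjugate: the posterior is Gamma(α + ΣXᵢ, β + n).
Total number of days: n = 13 + 12 = 25.
Posterior mean = (α₀+S)/(β₀+n) = [n/(β₀+n)]·(S/n) + [β₀/(β₀+n)]·(α₀/β₀), so only n and β₀ enter the weight.
Weight on data w = n/(β₀+n) = 25/(4.2+25) = 25/29.2 = 0.8562.

0.8562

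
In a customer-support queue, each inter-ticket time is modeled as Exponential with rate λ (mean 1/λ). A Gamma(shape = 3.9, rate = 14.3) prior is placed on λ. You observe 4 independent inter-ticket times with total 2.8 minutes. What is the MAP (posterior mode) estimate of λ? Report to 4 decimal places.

0.4035

With a Gamma(shape α, rate β) prior on the exponential rate λ, the posterior after n observations with total T = Σxᵢ is Gamma(α+n, β+T).
Posterior: Gamma(3.9+4, 14.3+2.8) = Gamma(7.9, 17.1).
Mode = (α−1)/β = 0.4035.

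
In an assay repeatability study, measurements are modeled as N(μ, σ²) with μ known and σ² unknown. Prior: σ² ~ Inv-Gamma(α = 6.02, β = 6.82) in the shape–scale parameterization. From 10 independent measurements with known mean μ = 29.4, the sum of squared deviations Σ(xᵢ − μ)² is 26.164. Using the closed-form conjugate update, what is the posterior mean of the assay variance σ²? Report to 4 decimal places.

1.9862

With known mean μ and an Inverse-Gamma(α, β) prior on σ², the Normal likelihood is conjugate: posterior is Inv-Gamma(α + n/2, β + Σ(xᵢ−μ)²/2).
Posterior: Inv-Gamma(6.02 + 10/2, 6.82 + 26.164/2) = Inv-Gamma(11.02, 19.9020).
E[σ²|data] = β/(α−1) = 19.9020/10.02 = 1.9862.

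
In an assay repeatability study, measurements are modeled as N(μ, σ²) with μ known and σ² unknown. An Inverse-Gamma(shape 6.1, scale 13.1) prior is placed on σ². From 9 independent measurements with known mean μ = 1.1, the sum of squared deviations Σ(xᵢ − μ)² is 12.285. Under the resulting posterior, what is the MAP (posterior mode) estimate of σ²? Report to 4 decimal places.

1.6588

With known mean μ and an Inverse-Gamma(α, β) prior on σ², the Normal likelihood is conjugate: posterior is Inv-Gamma(α + n/2, β + Σ(xᵢ−μ)²/2).
Posterior: Inv-Gamma(6.1 + 9/2, 13.1 + 12.285/2) = Inv-Gamma(10.60, 19.2425).
Mode = β/(α+1) = 19.2425/11.60 = 1.6588.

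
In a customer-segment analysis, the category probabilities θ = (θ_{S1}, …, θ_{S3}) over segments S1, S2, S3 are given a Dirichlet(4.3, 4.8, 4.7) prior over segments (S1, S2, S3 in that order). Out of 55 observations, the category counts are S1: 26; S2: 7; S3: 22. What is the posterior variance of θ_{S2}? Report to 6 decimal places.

0.002036

The Dirichlet prior is conjugate to the Multinomial likelihood: each posterior αⱼ = prior αⱼ + observed count nⱼ.
Posterior concentration: (30.3, 11.8, 26.7), total = 68.8.
Var[θ_j] = α_j(Σα−α_j)/((Σα)²(Σα+1)) = 11.8·57.0/(68.8²·69.8) = 0.002036.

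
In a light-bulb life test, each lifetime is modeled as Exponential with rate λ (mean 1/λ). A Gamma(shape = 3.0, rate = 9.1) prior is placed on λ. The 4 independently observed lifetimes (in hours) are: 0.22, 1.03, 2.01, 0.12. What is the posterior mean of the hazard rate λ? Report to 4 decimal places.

With a Gamma(shape α, rate β) prior on the exponential rate λ, the posterior after n observations with total T = Σxᵢ is Gamma(α+n, β+T).
Sum of observations T = 3.38 hours; n = 4.
Posterior: Gamma(3.0+4, 9.1+3.38) = Gamma(7.0, 12.48).
Posterior mean of λ = α/β = 7.0/12.48 = 0.5609.

0.5609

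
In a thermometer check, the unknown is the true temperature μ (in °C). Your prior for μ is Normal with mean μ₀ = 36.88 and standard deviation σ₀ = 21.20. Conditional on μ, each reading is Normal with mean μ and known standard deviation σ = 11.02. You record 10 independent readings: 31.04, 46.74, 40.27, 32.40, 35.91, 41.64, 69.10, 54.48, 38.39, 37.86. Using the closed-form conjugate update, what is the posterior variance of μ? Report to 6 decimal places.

For Normal data with known variance σ², a Normal(μ₀, σ₀²) prior on μ is conjugate. Posterior precision = 1/σ₀² + n/σ²; posterior mean is the precision-weighted average of μ₀ and x̄.
σ₀² = 21.20² = 449.44, σ² = 11.02² = 121.4404; σ² + n·σ₀² = 121.4404 + 10·449.44 = 4615.8404.
Posterior precision = 1/σ₀² + n/σ² = 1/449.44 + 10/121.4404 = (σ² + n·σ₀²)/(σ₀²σ²) = 4615.8404/(449.44·121.4404); posterior variance σₙ² = σ₀²σ²/(σ² + n·σ₀²) = 449.44·121.4404/4615.8404 = 11.824537.

11.824537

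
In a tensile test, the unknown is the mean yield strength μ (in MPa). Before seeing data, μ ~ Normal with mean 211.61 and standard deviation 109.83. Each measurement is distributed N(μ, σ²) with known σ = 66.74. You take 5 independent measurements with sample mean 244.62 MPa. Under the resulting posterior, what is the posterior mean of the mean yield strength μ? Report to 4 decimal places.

For Normal data with known variance σ², a Normal(μ₀, σ₀²) prior on μ is conjugate. Posterior precision = 1/σ₀² + n/σ²; posterior mean is the precision-weighted average of μ₀ and x̄.
n·x̄ = 5·244.62 = 1223.1.
σ₀² = 109.83² = 12062.6289, σ² = 66.74² = 4454.2276; σ² + n·σ₀² = 4454.2276 + 5·12062.6289 = 64767.3721.
Posterior mean = (μ₀/σ₀² + n·x̄/σ²)/(1/σ₀² + n/σ²) = (σ²·μ₀ + σ₀²·n·x̄)/(σ² + n·σ₀²) = (4454.2276·211.61 + 12062.6289·1223.1)/64767.3721 = 15696360.510026/64767.3721 = 242.3498.

242.3498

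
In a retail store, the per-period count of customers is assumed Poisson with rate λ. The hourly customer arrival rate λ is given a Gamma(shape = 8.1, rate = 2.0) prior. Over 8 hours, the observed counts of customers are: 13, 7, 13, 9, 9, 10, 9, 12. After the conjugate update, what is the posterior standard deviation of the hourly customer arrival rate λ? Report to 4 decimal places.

With a Gamma(shape α, rate β) prior, the Poisson likelihood is conjugate: the posterior is Gamma(α + ΣXᵢ, β + n).
Sum of counts S = 82 over n = 8 hours.
Posterior: Gamma(α+S, β+n) = Gamma(8.1+82, 2.0+8) = Gamma(90.1, 10.0).
SD = √α/β = √90.1/10.0 = 0.9492.

0.9492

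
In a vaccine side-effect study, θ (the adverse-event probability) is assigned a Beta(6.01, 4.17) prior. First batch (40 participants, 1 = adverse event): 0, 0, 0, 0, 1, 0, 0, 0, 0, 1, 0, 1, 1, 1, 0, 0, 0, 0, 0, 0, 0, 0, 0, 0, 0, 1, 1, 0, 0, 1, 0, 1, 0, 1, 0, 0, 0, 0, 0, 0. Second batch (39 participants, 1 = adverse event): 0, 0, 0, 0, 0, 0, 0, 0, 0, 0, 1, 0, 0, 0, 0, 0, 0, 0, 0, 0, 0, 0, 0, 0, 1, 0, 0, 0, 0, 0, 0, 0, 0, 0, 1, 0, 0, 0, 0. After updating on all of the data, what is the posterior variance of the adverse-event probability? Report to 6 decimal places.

The Beta prior is conjugate to a Binomial/Bernoulli likelihood; the update adds successes to α and failures to β.
After batch 1: Beta(6.01+10, 4.17+30) = Beta(16.01, 34.17).
After batch 2: Beta(16.01+3, 34.17+36) = Beta(19.01, 70.17).
Var = αβ/((α+β)²(α+β+1)) = 19.01·70.17/(89.18²·90.18) = 0.001860.

0.001860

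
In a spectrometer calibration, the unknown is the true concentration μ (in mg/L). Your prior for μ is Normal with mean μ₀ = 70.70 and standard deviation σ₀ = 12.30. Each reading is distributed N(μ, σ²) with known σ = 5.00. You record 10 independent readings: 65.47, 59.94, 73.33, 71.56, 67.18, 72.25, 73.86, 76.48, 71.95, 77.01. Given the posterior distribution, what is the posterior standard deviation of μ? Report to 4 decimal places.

1.5682

For Normal data with known variance σ², a Normal(μ₀, σ₀²) prior on μ is conjugate. Posterior precision = 1/σ₀² + n/σ²; posterior mean is the precision-weighted average of μ₀ and x̄.
σ₀² = 12.30² = 151.29, σ² = 5.00² = 25; σ² + n·σ₀² = 25 + 10·151.29 = 1537.9.
Posterior precision = 1/σ₀² + n/σ² = 1/151.29 + 10/25 = (σ² + n·σ₀²)/(σ₀²σ²) = 1537.9/(151.29·25); posterior variance σₙ² = σ₀²σ²/(σ² + n·σ₀²) = 151.29·25/1537.9 = 2.459360.
Posterior SD = √σₙ² = √(151.29·25/1537.9) = 1.5682.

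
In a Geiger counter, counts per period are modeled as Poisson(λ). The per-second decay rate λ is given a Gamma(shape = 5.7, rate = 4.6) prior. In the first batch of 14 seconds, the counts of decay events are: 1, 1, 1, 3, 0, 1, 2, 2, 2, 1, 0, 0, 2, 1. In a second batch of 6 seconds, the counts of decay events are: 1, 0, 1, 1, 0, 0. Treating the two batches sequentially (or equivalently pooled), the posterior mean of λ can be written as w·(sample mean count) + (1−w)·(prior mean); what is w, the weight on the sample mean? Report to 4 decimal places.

With a Gamma(shape α, rate β) prior, the Poisson likelihood is conjugate: the posterior is Gamma(α + ΣXᵢ, β + n).
Total number of seconds: n = 14 + 6 = 20.
Posterior mean = (α₀+S)/(β₀+n) = [n/(β₀+n)]·(S/n) + [β₀/(β₀+n)]·(α₀/β₀), so only n and β₀ enter the weight.
Weight on data w = n/(β₀+n) = 20/(4.6+20) = 20/24.6 = 0.8130.

0.8130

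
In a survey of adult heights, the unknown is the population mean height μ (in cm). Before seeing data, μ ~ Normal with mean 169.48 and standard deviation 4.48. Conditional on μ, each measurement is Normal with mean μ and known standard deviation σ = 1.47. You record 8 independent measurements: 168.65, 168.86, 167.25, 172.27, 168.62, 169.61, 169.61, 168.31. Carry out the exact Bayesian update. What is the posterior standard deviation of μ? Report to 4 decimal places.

0.5163

For Normal data with known variance σ², a Normal(μ₀, σ₀²) prior on μ is conjugate. Posterior precision = 1/σ₀² + n/σ²; posterior mean is the precision-weighted average of μ₀ and x̄.
σ₀² = 4.48² = 20.0704, σ² = 1.47² = 2.1609; σ² + n·σ₀² = 2.1609 + 8·20.0704 = 162.7241.
Posterior precision = 1/σ₀² + n/σ² = 1/20.0704 + 8/2.1609 = (σ² + n·σ₀²)/(σ₀²σ²) = 162.7241/(20.0704·2.1609); posterior variance σₙ² = σ₀²σ²/(σ² + n·σ₀²) = 20.0704·2.1609/162.7241 = 0.266526.
Posterior SD = √σₙ² = √(20.0704·2.1609/162.7241) = 0.5163.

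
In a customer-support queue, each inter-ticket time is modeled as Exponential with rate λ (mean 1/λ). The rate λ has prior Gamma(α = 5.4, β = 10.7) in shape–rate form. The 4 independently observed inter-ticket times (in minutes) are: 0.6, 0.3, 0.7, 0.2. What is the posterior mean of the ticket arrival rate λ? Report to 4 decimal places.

0.7520

With a Gamma(shape α, rate β) prior on the exponential rate λ, the posterior after n observations with total T = Σxᵢ is Gamma(α+n, β+T).
Sum of observations T = 1.8 minutes; n = 4.
Posterior: Gamma(5.4+4, 10.7+1.8) = Gamma(9.4, 12.5).
Posterior mean of λ = α/β = 9.4/12.5 = 0.7520.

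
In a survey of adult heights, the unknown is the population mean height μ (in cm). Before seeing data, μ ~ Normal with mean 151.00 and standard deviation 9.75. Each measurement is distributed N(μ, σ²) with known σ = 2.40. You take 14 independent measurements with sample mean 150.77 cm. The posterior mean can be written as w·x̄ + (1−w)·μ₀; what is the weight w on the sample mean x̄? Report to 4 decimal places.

0.9957

For Normal data with known variance σ², a Normal(μ₀, σ₀²) prior on μ is conjugate. Posterior precision = 1/σ₀² + n/σ²; posterior mean is the precision-weighted average of μ₀ and x̄.
σ₀² = 9.75² = 95.0625, σ² = 2.40² = 5.76. Prior precision 1/σ₀² = 1/95.0625; data precision n/σ² = 14/5.76.
w = (n/σ²)/(1/σ₀² + n/σ²) = n·σ₀²/(σ² + n·σ₀²) = 14·95.0625/(5.76 + 14·95.0625) = 1330.875/1336.635 = 0.9957.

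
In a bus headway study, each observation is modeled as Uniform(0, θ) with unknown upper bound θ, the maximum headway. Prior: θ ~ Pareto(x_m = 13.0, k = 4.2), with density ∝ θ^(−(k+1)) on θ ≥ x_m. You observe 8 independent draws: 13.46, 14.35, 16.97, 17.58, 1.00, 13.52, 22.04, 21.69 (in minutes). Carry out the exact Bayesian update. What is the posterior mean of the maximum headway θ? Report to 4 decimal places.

24.0079

A Pareto(scale x_m, shape k) prior on the upper bound θ of Uniform(0, θ) is conjugate: posterior is Pareto(max(x_m, max xᵢ), k + n).
Sample maximum = 22.04; prior scale x_m = 13.0 → posterior scale = max = 22.04.
Posterior shape = 4.2 + 8 = 12.2.
E[θ|data] = k·x_m/(k−1) = 12.2·22.04/11.2 = 24.0079.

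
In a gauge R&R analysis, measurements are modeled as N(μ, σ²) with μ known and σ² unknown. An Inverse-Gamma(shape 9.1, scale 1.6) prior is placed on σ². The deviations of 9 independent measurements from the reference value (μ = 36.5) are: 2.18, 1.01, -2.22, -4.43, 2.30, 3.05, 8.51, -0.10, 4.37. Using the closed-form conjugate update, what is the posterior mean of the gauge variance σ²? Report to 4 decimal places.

With known mean μ and an Inverse-Gamma(α, β) prior on σ², the Normal likelihood is conjugate: posterior is Inv-Gamma(α + n/2, β + Σ(xᵢ−μ)²/2).
Σ(xᵢ−μ)² = (2.18)² + (1.01)² + (-2.22)² + (-4.43)² + (2.30)² + (3.05)² + (8.51)² + (-0.10)² + (4.37)² = 136.4453.
Posterior: Inv-Gamma(9.1 + 9/2, 1.6 + 136.4453/2) = Inv-Gamma(13.60, 69.82265).
E[σ²|data] = β/(α−1) = 69.82265/12.60 = 5.5415.

5.5415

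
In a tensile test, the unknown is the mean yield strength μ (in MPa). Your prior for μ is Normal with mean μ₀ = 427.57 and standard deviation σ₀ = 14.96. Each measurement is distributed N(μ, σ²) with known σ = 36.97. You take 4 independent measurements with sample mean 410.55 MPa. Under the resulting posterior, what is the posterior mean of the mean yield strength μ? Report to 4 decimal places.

For Normal data with known variance σ², a Normal(μ₀, σ₀²) prior on μ is conjugate. Posterior precision = 1/σ₀² + n/σ²; posterior mean is the precision-weighted average of μ₀ and x̄.
n·x̄ = 4·410.55 = 1642.2.
σ₀² = 14.96² = 223.8016, σ² = 36.97² = 1366.7809; σ² + n·σ₀² = 1366.7809 + 4·223.8016 = 2261.9873.
Posterior mean = (μ₀/σ₀² + n·x̄/σ²)/(1/σ₀² + n/σ²) = (σ²·μ₀ + σ₀²·n·x̄)/(σ² + n·σ₀²) = (1366.7809·427.57 + 223.8016·1642.2)/2261.9873 = 951921.496933/2261.9873 = 420.8341.

420.8341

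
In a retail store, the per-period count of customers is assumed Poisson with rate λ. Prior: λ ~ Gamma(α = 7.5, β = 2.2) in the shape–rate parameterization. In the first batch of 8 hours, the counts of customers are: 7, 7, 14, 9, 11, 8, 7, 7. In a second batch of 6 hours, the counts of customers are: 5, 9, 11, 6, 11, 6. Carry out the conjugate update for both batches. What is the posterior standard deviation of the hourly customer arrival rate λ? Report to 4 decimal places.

0.6915

With a Gamma(shape α, rate β) prior, the Poisson likelihood is conjugate: the posterior is Gamma(α + ΣXᵢ, β + n).
Batch 1: sum of counts S = 70 over n = 8 hours.
After batch 1: Gamma(α+S, β+n) = Gamma(7.5+70, 2.2+8) = Gamma(77.5, 10.2).
Batch 2: sum of counts S = 48 over n = 6 hours.
After batch 2: Gamma(α+S, β+n) = Gamma(77.5+48, 10.2+6) = Gamma(125.5, 16.2).
SD = √α/β = √125.5/16.2 = 0.6915.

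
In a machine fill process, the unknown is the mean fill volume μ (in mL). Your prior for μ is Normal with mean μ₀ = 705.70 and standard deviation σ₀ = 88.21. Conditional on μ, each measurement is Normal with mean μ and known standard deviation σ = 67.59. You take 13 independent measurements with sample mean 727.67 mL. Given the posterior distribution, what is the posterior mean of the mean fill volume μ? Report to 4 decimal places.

726.7206

For Normal data with known variance σ², a Normal(μ₀, σ₀²) prior on μ is conjugate. Posterior precision = 1/σ₀² + n/σ²; posterior mean is the precision-weighted average of μ₀ and x̄.
n·x̄ = 13·727.67 = 9459.71.
σ₀² = 88.21² = 7781.0041, σ² = 67.59² = 4568.4081; σ² + n·σ₀² = 4568.4081 + 13·7781.0041 = 105721.4614.
Posterior mean = (μ₀/σ₀² + n·x̄/σ²)/(1/σ₀² + n/σ²) = (σ²·μ₀ + σ₀²·n·x̄)/(σ² + n·σ₀²) = (4568.4081·705.70 + 7781.0041·9459.71)/105721.4614 = 76829967.890981/105721.4614 = 726.7206.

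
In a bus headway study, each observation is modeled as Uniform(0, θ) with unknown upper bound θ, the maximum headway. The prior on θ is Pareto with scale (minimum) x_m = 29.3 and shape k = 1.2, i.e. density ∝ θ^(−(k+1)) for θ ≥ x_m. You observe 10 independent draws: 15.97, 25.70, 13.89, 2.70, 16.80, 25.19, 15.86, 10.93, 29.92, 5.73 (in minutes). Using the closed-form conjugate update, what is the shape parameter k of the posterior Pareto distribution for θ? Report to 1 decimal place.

A Pareto(scale x_m, shape k) prior on the upper bound θ of Uniform(0, θ) is conjugate: posterior is Pareto(max(x_m, max xᵢ), k + n).
Sample maximum = 29.92; prior scale x_m = 29.3 → posterior scale = max = 29.92.
Posterior shape = 1.2 + 10 = 11.2.
Posterior shape k = 11.2.

11.2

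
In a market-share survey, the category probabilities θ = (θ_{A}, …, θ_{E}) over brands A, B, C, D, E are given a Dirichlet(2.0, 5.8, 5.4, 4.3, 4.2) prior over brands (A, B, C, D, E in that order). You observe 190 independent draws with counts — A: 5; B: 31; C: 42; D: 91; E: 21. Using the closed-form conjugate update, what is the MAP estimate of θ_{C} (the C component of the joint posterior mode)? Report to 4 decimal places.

The Dirichlet prior is conjugate to the Multinomial likelihood: each posterior αⱼ = prior αⱼ + observed count nⱼ.
Posterior concentration: (7.0, 36.8, 47.4, 95.3, 25.2), total = 211.7.
Joint mode component: (α_{C}−1)/(Σα−K) = 46.4/206.7 = 0.2245.

0.2245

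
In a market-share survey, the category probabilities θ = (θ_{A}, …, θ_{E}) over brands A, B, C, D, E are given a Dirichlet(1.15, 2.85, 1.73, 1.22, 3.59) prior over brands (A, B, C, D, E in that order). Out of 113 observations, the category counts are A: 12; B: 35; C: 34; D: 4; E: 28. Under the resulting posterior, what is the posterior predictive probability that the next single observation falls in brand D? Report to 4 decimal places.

The Dirichlet prior is conjugate to the Multinomial likelihood: each posterior αⱼ = prior αⱼ + observed count nⱼ.
Posterior concentration: (13.15, 37.85, 35.73, 5.22, 31.59), total = 123.54.
P(next = D | data) = α_{D}/Σα = 0.0423.

0.0423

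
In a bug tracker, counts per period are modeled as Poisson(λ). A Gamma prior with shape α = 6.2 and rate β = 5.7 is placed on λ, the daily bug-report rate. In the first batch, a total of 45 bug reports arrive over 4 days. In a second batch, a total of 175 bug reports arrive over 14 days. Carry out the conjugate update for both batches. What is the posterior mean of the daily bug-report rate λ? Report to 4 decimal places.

With a Gamma(shape α, rate β) prior, the Poisson likelihood is conjugate: the posterior is Gamma(α + ΣXᵢ, β + n).
After batch 1: Gamma(α+S, β+n) = Gamma(6.2+45, 5.7+4) = Gamma(51.2, 9.7).
After batch 2: Gamma(α+S, β+n) = Gamma(51.2+175, 9.7+14) = Gamma(226.2, 23.7).
Posterior mean = α/β = 226.2/23.7 = 9.5443.

9.5443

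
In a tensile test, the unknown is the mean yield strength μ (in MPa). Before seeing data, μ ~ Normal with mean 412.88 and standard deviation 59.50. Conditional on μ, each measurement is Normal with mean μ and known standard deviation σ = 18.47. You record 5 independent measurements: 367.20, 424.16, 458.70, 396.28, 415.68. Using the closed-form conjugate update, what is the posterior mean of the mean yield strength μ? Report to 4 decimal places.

For Normal data with known variance σ², a Normal(μ₀, σ₀²) prior on μ is conjugate. Posterior precision = 1/σ₀² + n/σ²; posterior mean is the precision-weighted average of μ₀ and x̄.
Σxᵢ = 367.20 + 424.16 + 458.70 + 396.28 + 415.68 = 2062.02, so n·x̄ = 2062.02.
σ₀² = 59.50² = 3540.25, σ² = 18.47² = 341.1409; σ² + n·σ₀² = 341.1409 + 5·3540.25 = 18042.3909.
Posterior mean = (μ₀/σ₀² + n·x̄/σ²)/(1/σ₀² + n/σ²) = (σ²·μ₀ + σ₀²·n·x̄)/(σ² + n·σ₀²) = (341.1409·412.88 + 3540.25·2062.02)/18042.3909 = 7440916.559792/18042.3909 = 412.4130.

412.4130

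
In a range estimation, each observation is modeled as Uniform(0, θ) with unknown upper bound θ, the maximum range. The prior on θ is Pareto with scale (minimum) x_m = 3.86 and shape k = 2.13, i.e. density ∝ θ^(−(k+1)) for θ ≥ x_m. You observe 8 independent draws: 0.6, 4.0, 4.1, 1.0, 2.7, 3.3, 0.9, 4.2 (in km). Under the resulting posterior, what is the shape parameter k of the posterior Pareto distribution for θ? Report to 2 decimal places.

10.13

A Pareto(scale x_m, shape k) prior on the upper bound θ of Uniform(0, θ) is conjugate: posterior is Pareto(max(x_m, max xᵢ), k + n).
Sample maximum = 4.2; prior scale x_m = 3.86 → posterior scale = max = 4.20.
Posterior shape = 2.13 + 8 = 10.13.
Posterior shape k = 10.13.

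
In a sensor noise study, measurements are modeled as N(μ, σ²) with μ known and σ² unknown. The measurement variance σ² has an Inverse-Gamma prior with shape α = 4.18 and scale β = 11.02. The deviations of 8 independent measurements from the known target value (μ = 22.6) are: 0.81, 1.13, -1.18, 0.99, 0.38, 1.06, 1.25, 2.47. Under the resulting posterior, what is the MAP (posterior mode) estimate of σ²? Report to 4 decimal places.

With known mean μ and an Inverse-Gamma(α, β) prior on σ², the Normal likelihood is conjugate: posterior is Inv-Gamma(α + n/2, β + Σ(xᵢ−μ)²/2).
Σ(xᵢ−μ)² = (0.81)² + (1.13)² + (-1.18)² + (0.99)² + (0.38)² + (1.06)² + (1.25)² + (2.47)² = 13.2369.
Posterior: Inv-Gamma(4.18 + 8/2, 11.02 + 13.2369/2) = Inv-Gamma(8.18, 17.63845).
Mode = β/(α+1) = 17.63845/9.18 = 1.9214.

1.9214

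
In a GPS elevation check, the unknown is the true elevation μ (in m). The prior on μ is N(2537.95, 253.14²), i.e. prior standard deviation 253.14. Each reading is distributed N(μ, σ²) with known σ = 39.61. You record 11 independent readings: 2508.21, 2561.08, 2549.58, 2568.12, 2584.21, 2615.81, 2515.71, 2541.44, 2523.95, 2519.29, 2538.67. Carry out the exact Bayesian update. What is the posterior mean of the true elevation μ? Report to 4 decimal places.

For Normal data with known variance σ², a Normal(μ₀, σ₀²) prior on μ is conjugate. Posterior precision = 1/σ₀² + n/σ²; posterior mean is the precision-weighted average of μ₀ and x̄.
Σxᵢ = 2508.21 + 2561.08 + 2549.58 + 2568.12 + 2584.21 + 2615.81 + 2515.71 + 2541.44 + 2523.95 + 2519.29 + 2538.67 = 28026.07, so n·x̄ = 28026.07.
σ₀² = 253.14² = 64079.8596, σ² = 39.61² = 1568.9521; σ² + n·σ₀² = 1568.9521 + 11·64079.8596 = 706447.4077.
Posterior mean = (μ₀/σ₀² + n·x̄/σ²)/(1/σ₀² + n/σ²) = (σ²·μ₀ + σ₀²·n·x̄)/(σ² + n·σ₀²) = (1568.9521·2537.95 + 64079.8596·28026.07)/706447.4077 = 1799888552.721967/706447.4077 = 2547.8026.

2547.8026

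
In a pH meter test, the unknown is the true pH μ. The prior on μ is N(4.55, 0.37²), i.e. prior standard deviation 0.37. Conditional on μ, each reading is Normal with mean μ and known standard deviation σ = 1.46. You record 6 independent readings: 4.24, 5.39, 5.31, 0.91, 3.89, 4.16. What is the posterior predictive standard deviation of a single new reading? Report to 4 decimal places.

For Normal data with known variance σ², a Normal(μ₀, σ₀²) prior on μ is conjugate. Posterior precision = 1/σ₀² + n/σ²; posterior mean is the precision-weighted average of μ₀ and x̄.
σ₀² = 0.37² = 0.1369, σ² = 1.46² = 2.1316; σ² + n·σ₀² = 2.1316 + 6·0.1369 = 2.953.
Posterior precision = 1/σ₀² + n/σ² = 1/0.1369 + 6/2.1316 = (σ² + n·σ₀²)/(σ₀²σ²) = 2.953/(0.1369·2.1316); posterior variance σₙ² = σ₀²σ²/(σ² + n·σ₀²) = 0.1369·2.1316/2.953 = 0.098820.
Predictive variance for one new observation = σₙ² + σ² = 0.1369·2.1316/2.953 + 2.1316 = σ²·(σ₀² + 2.953)/2.953 = 2.1316·3.0899/2.953 = 2.230420; SD = √(2.1316·3.0899/2.953) = 1.4935.

1.4935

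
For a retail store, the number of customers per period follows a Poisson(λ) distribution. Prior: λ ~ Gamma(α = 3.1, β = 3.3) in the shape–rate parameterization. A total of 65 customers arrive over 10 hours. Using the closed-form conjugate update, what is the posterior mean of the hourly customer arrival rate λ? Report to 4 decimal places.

5.1203

With a Gamma(shape α, rate β) prior, the Poisson likelihood is conjugate: the posterior is Gamma(α + ΣXᵢ, β + n).
Posterior: Gamma(α+S, β+n) = Gamma(3.1+65, 3.3+10) = Gamma(68.1, 13.3).
Posterior mean = α/β = 68.1/13.3 = 5.1203.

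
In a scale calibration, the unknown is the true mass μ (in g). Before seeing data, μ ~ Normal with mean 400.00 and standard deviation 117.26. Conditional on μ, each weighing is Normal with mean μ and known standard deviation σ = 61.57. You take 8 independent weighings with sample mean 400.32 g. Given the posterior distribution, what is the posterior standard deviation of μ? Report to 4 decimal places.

For Normal data with known variance σ², a Normal(μ₀, σ₀²) prior on μ is conjugate. Posterior precision = 1/σ₀² + n/σ²; posterior mean is the precision-weighted average of μ₀ and x̄.
σ₀² = 117.26² = 13749.9076, σ² = 61.57² = 3790.8649; σ² + n·σ₀² = 3790.8649 + 8·13749.9076 = 113790.1257.
Posterior precision = 1/σ₀² + n/σ² = 1/13749.9076 + 8/3790.8649 = (σ² + n·σ₀²)/(σ₀²σ²) = 113790.1257/(13749.9076·3790.8649); posterior variance σₙ² = σ₀²σ²/(σ² + n·σ₀²) = 13749.9076·3790.8649/113790.1257 = 458.071751.
Posterior SD = √σₙ² = √(13749.9076·3790.8649/113790.1257) = 21.4026.

21.4026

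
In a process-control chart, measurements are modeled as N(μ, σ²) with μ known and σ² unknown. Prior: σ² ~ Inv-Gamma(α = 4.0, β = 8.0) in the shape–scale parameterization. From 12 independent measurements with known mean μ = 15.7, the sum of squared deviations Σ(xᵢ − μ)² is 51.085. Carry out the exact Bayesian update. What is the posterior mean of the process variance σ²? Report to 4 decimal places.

With known mean μ and an Inverse-Gamma(α, β) prior on σ², the Normal likelihood is conjugate: posterior is Inv-Gamma(α + n/2, β + Σ(xᵢ−μ)²/2).
Posterior: Inv-Gamma(4.0 + 12/2, 8.0 + 51.085/2) = Inv-Gamma(10.00, 33.5425).
E[σ²|data] = β/(α−1) = 33.5425/9.00 = 3.7269.

3.7269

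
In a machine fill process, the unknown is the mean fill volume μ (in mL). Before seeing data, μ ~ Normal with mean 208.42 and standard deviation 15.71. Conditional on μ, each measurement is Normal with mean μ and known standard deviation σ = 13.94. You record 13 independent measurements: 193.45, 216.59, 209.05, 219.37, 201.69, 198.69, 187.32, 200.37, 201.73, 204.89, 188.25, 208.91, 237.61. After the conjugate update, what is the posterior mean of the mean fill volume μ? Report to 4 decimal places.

205.4071

For Normal data with known variance σ², a Normal(μ₀, σ₀²) prior on μ is conjugate. Posterior precision = 1/σ₀² + n/σ²; posterior mean is the precision-weighted average of μ₀ and x̄.
Σxᵢ = 193.45 + 216.59 + 209.05 + 219.37 + 201.69 + 198.69 + 187.32 + 200.37 + 201.73 + 204.89 + 188.25 + 208.91 + 237.61 = 2667.92, so n·x̄ = 2667.92.
σ₀² = 15.71² = 246.8041, σ² = 13.94² = 194.3236; σ² + n·σ₀² = 194.3236 + 13·246.8041 = 3402.7769.
Posterior mean = (μ₀/σ₀² + n·x̄/σ²)/(1/σ₀² + n/σ²) = (σ²·μ₀ + σ₀²·n·x̄)/(σ² + n·σ₀²) = (194.3236·208.42 + 246.8041·2667.92)/3402.7769 = 698954.519184/3402.7769 = 205.4071.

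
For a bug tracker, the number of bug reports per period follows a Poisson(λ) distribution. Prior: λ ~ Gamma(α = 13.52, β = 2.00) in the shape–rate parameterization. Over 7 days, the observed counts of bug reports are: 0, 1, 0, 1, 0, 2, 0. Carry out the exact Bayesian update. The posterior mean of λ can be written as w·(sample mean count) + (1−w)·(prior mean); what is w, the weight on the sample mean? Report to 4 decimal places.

0.7778

With a Gamma(shape α, rate β) prior, the Poisson likelihood is conjugate: the posterior is Gamma(α + ΣXᵢ, β + n).
Posterior mean = (α₀+S)/(β₀+n) = [n/(β₀+n)]·(S/n) + [β₀/(β₀+n)]·(α₀/β₀), so only n and β₀ enter the weight.
Weight on data w = n/(β₀+n) = 7/(2.00+7) = 7/9.00 = 0.7778.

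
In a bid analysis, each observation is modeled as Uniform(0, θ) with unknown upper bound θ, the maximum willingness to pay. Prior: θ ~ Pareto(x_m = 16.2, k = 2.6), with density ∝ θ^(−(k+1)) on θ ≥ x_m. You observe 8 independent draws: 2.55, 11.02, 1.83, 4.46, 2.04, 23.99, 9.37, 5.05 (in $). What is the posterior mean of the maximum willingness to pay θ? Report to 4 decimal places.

A Pareto(scale x_m, shape k) prior on the upper bound θ of Uniform(0, θ) is conjugate: posterior is Pareto(max(x_m, max xᵢ), k + n).
Sample maximum = 23.99; prior scale x_m = 16.2 → posterior scale = max = 23.99.
Posterior shape = 2.6 + 8 = 10.6.
E[θ|data] = k·x_m/(k−1) = 10.6·23.99/9.6 = 26.4890.

26.4890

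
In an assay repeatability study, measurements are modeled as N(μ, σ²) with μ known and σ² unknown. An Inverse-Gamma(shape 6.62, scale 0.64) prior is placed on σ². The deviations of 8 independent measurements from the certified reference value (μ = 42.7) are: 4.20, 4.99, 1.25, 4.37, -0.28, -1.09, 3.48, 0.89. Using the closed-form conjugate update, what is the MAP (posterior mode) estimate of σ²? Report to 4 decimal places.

With known mean μ and an Inverse-Gamma(α, β) prior on σ², the Normal likelihood is conjugate: posterior is Inv-Gamma(α + n/2, β + Σ(xᵢ−μ)²/2).
Σ(xᵢ−μ)² = (4.20)² + (4.99)² + (1.25)² + (4.37)² + (-0.28)² + (-1.09)² + (3.48)² + (0.89)² = 77.3685.
Posterior: Inv-Gamma(6.62 + 8/2, 0.64 + 77.3685/2) = Inv-Gamma(10.62, 39.32425).
Mode = β/(α+1) = 39.32425/11.62 = 3.3842.

3.3842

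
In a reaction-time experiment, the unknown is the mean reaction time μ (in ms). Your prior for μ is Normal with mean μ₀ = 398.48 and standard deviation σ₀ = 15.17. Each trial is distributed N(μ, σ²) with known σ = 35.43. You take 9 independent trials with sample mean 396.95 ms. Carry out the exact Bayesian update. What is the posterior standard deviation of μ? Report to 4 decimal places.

9.3189

For Normal data with known variance σ², a Normal(μ₀, σ₀²) prior on μ is conjugate. Posterior precision = 1/σ₀² + n/σ²; posterior mean is the precision-weighted average of μ₀ and x̄.
σ₀² = 15.17² = 230.1289, σ² = 35.43² = 1255.2849; σ² + n·σ₀² = 1255.2849 + 9·230.1289 = 3326.445.
Posterior precision = 1/σ₀² + n/σ² = 1/230.1289 + 9/1255.2849 = (σ² + n·σ₀²)/(σ₀²σ²) = 3326.445/(230.1289·1255.2849); posterior variance σₙ² = σ₀²σ²/(σ² + n·σ₀²) = 230.1289·1255.2849/3326.445 = 86.842660.
Posterior SD = √σₙ² = √(230.1289·1255.2849/3326.445) = 9.3189.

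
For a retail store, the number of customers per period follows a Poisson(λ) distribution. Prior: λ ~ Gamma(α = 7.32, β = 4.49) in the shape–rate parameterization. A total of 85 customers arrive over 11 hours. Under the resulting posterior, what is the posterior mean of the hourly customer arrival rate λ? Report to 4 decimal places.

With a Gamma(shape α, rate β) prior, the Poisson likelihood is conjugate: the posterior is Gamma(α + ΣXᵢ, β + n).
Posterior: Gamma(α+S, β+n) = Gamma(7.32+85, 4.49+11) = Gamma(92.32, 15.49).
Posterior mean = α/β = 92.32/15.49 = 5.9600.

5.9600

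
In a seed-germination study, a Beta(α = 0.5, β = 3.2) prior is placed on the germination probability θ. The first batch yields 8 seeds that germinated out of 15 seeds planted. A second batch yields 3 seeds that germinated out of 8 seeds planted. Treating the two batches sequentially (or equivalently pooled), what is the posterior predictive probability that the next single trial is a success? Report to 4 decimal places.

0.4307

The Beta prior is conjugate to a Binomial/Bernoulli likelihood; the update adds successes to α and failures to β.
After batch 1: Beta(0.5+8, 3.2+7) = Beta(8.5, 10.2).
After batch 2: Beta(8.5+3, 10.2+5) = Beta(11.5, 15.2).
For a single future Bernoulli trial, P(success | data) = α/(α+β) = 0.4307.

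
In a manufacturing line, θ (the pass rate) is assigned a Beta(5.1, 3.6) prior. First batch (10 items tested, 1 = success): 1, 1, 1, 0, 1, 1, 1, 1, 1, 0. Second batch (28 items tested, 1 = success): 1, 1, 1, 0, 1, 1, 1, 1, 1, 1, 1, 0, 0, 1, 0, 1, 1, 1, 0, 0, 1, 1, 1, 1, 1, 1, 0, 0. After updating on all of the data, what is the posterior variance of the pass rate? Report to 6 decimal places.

0.004327

The Beta prior is conjugate to a Binomial/Bernoulli likelihood; the update adds successes to α and failures to β.
After batch 1: Beta(5.1+8, 3.6+2) = Beta(13.1, 5.6).
After batch 2: Beta(13.1+20, 5.6+8) = Beta(33.1, 13.6).
Var = αβ/((α+β)²(α+β+1)) = 33.1·13.6/(46.7²·47.7) = 0.004327.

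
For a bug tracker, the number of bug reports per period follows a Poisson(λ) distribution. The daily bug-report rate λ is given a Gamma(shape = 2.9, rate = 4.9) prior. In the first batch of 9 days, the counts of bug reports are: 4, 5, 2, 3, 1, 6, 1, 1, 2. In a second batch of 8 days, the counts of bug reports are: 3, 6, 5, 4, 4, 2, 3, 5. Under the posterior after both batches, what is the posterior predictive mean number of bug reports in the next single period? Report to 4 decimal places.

With a Gamma(shape α, rate β) prior, the Poisson likelihood is conjugate: the posterior is Gamma(α + ΣXᵢ, β + n).
Batch 1: sum of counts S = 25 over n = 9 days.
After batch 1: Gamma(α+S, β+n) = Gamma(2.9+25, 4.9+9) = Gamma(27.9, 13.9).
Batch 2: sum of counts S = 32 over n = 8 days.
After batch 2: Gamma(α+S, β+n) = Gamma(27.9+32, 13.9+8) = Gamma(59.9, 21.9).
The predictive distribution for one future period is NegBinom with mean α/β = 2.7352.

2.7352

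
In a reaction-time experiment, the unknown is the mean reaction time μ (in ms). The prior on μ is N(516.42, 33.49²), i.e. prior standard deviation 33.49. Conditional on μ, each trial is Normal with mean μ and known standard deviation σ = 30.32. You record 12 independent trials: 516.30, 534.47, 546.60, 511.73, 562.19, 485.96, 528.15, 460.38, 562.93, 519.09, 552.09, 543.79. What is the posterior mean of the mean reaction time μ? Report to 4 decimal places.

526.2986

For Normal data with known variance σ², a Normal(μ₀, σ₀²) prior on μ is conjugate. Posterior precision = 1/σ₀² + n/σ²; posterior mean is the precision-weighted average of μ₀ and x̄.
Σxᵢ = 516.30 + 534.47 + 546.60 + 511.73 + 562.19 + 485.96 + 528.15 + 460.38 + 562.93 + 519.09 + 552.09 + 543.79 = 6323.68, so n·x̄ = 6323.68.
σ₀² = 33.49² = 1121.5801, σ² = 30.32² = 919.3024; σ² + n·σ₀² = 919.3024 + 12·1121.5801 = 14378.2636.
Posterior mean = (μ₀/σ₀² + n·x̄/σ²)/(1/σ₀² + n/σ²) = (σ²·μ₀ + σ₀²·n·x̄)/(σ² + n·σ₀²) = (919.3024·516.42 + 1121.5801·6323.68)/14378.2636 = 7567259.792176/14378.2636 = 526.2986.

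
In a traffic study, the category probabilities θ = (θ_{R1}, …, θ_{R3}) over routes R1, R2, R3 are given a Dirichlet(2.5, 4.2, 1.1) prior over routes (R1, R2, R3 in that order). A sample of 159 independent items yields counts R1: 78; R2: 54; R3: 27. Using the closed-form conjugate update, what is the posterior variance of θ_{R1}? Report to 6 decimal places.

0.001488

The Dirichlet prior is conjugate to the Multinomial likelihood: each posterior αⱼ = prior αⱼ + observed count nⱼ.
Posterior concentration: (80.5, 58.2, 28.1), total = 166.8.
Var[θ_j] = α_j(Σα−α_j)/((Σα)²(Σα+1)) = 80.5·86.3/(166.8²·167.8) = 0.001488.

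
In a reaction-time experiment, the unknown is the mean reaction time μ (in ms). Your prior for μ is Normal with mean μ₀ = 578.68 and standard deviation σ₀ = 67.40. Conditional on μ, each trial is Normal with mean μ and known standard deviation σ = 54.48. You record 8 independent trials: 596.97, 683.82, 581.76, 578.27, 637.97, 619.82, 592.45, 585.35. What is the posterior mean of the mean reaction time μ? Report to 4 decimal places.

For Normal data with known variance σ², a Normal(μ₀, σ₀²) prior on μ is conjugate. Posterior precision = 1/σ₀² + n/σ²; posterior mean is the precision-weighted average of μ₀ and x̄.
Σxᵢ = 596.97 + 683.82 + 581.76 + 578.27 + 637.97 + 619.82 + 592.45 + 585.35 = 4876.41, so n·x̄ = 4876.41.
σ₀² = 67.40² = 4542.76, σ² = 54.48² = 2968.0704; σ² + n·σ₀² = 2968.0704 + 8·4542.76 = 39310.1504.
Posterior mean = (μ₀/σ₀² + n·x̄/σ²)/(1/σ₀² + n/σ²) = (σ²·μ₀ + σ₀²·n·x̄)/(σ² + n·σ₀²) = (2968.0704·578.68 + 4542.76·4876.41)/39310.1504 = 23869923.270672/39310.1504 = 607.2203.

607.2203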